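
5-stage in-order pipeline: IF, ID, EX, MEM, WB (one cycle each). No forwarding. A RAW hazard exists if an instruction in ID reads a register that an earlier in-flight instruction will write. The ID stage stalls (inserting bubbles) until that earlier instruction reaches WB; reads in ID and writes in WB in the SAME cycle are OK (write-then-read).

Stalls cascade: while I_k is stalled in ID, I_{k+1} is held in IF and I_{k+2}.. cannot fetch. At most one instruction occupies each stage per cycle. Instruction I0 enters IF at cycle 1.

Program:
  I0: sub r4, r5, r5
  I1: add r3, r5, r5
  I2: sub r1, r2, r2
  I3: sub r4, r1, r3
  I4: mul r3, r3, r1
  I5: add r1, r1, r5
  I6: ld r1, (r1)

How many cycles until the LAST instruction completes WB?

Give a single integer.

Answer: 15

Derivation:
I0 sub r4 <- r5,r5: IF@1 ID@2 stall=0 (-) EX@3 MEM@4 WB@5
I1 add r3 <- r5,r5: IF@2 ID@3 stall=0 (-) EX@4 MEM@5 WB@6
I2 sub r1 <- r2,r2: IF@3 ID@4 stall=0 (-) EX@5 MEM@6 WB@7
I3 sub r4 <- r1,r3: IF@4 ID@5 stall=2 (RAW on I2.r1 (WB@7)) EX@8 MEM@9 WB@10
I4 mul r3 <- r3,r1: IF@5 ID@8 stall=0 (-) EX@9 MEM@10 WB@11
I5 add r1 <- r1,r5: IF@8 ID@9 stall=0 (-) EX@10 MEM@11 WB@12
I6 ld r1 <- r1: IF@9 ID@10 stall=2 (RAW on I5.r1 (WB@12)) EX@13 MEM@14 WB@15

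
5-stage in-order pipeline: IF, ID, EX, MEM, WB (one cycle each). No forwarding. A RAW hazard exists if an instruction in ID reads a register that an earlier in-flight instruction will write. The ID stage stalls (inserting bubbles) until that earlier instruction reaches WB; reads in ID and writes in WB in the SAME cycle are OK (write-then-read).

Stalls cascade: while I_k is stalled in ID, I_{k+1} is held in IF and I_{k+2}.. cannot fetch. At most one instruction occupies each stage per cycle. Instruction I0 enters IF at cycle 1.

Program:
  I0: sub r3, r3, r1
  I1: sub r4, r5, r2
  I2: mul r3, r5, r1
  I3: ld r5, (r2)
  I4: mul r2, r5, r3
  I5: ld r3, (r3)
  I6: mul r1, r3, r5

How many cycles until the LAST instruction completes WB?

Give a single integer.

Answer: 15

Derivation:
I0 sub r3 <- r3,r1: IF@1 ID@2 stall=0 (-) EX@3 MEM@4 WB@5
I1 sub r4 <- r5,r2: IF@2 ID@3 stall=0 (-) EX@4 MEM@5 WB@6
I2 mul r3 <- r5,r1: IF@3 ID@4 stall=0 (-) EX@5 MEM@6 WB@7
I3 ld r5 <- r2: IF@4 ID@5 stall=0 (-) EX@6 MEM@7 WB@8
I4 mul r2 <- r5,r3: IF@5 ID@6 stall=2 (RAW on I3.r5 (WB@8)) EX@9 MEM@10 WB@11
I5 ld r3 <- r3: IF@6 ID@9 stall=0 (-) EX@10 MEM@11 WB@12
I6 mul r1 <- r3,r5: IF@9 ID@10 stall=2 (RAW on I5.r3 (WB@12)) EX@13 MEM@14 WB@15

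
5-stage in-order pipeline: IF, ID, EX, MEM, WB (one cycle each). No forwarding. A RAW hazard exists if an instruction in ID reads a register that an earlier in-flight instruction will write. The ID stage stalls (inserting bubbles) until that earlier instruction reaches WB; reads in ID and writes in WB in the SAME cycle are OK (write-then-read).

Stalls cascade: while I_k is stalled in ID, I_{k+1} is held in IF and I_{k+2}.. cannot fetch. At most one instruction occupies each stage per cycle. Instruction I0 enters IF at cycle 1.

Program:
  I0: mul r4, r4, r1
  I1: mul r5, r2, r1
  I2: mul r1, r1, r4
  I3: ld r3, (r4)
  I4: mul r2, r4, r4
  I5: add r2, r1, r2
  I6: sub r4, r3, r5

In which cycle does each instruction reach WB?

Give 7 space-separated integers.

Answer: 5 6 8 9 10 13 14

Derivation:
I0 mul r4 <- r4,r1: IF@1 ID@2 stall=0 (-) EX@3 MEM@4 WB@5
I1 mul r5 <- r2,r1: IF@2 ID@3 stall=0 (-) EX@4 MEM@5 WB@6
I2 mul r1 <- r1,r4: IF@3 ID@4 stall=1 (RAW on I0.r4 (WB@5)) EX@6 MEM@7 WB@8
I3 ld r3 <- r4: IF@4 ID@6 stall=0 (-) EX@7 MEM@8 WB@9
I4 mul r2 <- r4,r4: IF@6 ID@7 stall=0 (-) EX@8 MEM@9 WB@10
I5 add r2 <- r1,r2: IF@7 ID@8 stall=2 (RAW on I4.r2 (WB@10)) EX@11 MEM@12 WB@13
I6 sub r4 <- r3,r5: IF@8 ID@11 stall=0 (-) EX@12 MEM@13 WB@14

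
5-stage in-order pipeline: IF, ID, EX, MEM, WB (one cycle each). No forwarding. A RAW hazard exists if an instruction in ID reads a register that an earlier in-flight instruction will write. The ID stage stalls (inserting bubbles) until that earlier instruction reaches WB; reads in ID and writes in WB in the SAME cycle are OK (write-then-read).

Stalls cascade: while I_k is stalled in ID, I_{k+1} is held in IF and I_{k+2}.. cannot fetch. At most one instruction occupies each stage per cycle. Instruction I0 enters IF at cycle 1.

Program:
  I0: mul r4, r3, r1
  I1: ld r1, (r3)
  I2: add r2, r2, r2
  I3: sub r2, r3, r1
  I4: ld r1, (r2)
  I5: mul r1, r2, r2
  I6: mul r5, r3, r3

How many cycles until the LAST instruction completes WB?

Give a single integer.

Answer: 14

Derivation:
I0 mul r4 <- r3,r1: IF@1 ID@2 stall=0 (-) EX@3 MEM@4 WB@5
I1 ld r1 <- r3: IF@2 ID@3 stall=0 (-) EX@4 MEM@5 WB@6
I2 add r2 <- r2,r2: IF@3 ID@4 stall=0 (-) EX@5 MEM@6 WB@7
I3 sub r2 <- r3,r1: IF@4 ID@5 stall=1 (RAW on I1.r1 (WB@6)) EX@7 MEM@8 WB@9
I4 ld r1 <- r2: IF@5 ID@7 stall=2 (RAW on I3.r2 (WB@9)) EX@10 MEM@11 WB@12
I5 mul r1 <- r2,r2: IF@7 ID@10 stall=0 (-) EX@11 MEM@12 WB@13
I6 mul r5 <- r3,r3: IF@10 ID@11 stall=0 (-) EX@12 MEM@13 WB@14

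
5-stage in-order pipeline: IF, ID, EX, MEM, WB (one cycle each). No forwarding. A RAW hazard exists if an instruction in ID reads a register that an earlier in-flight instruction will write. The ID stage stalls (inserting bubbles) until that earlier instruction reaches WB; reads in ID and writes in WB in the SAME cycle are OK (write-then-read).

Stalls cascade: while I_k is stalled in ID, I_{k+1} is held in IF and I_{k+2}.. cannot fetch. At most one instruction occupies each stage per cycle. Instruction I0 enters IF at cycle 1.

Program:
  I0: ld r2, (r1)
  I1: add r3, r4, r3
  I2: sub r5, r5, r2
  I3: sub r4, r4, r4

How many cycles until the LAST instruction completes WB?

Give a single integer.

I0 ld r2 <- r1: IF@1 ID@2 stall=0 (-) EX@3 MEM@4 WB@5
I1 add r3 <- r4,r3: IF@2 ID@3 stall=0 (-) EX@4 MEM@5 WB@6
I2 sub r5 <- r5,r2: IF@3 ID@4 stall=1 (RAW on I0.r2 (WB@5)) EX@6 MEM@7 WB@8
I3 sub r4 <- r4,r4: IF@4 ID@6 stall=0 (-) EX@7 MEM@8 WB@9

Answer: 9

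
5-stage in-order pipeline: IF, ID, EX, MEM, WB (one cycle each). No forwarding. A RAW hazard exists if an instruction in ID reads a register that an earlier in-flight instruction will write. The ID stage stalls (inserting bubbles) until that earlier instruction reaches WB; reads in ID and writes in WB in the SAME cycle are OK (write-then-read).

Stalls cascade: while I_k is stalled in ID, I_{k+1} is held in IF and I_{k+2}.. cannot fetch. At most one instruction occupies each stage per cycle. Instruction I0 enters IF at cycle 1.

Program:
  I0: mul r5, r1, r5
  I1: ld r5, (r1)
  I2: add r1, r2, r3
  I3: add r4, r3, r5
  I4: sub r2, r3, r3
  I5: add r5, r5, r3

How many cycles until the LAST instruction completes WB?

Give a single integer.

Answer: 11

Derivation:
I0 mul r5 <- r1,r5: IF@1 ID@2 stall=0 (-) EX@3 MEM@4 WB@5
I1 ld r5 <- r1: IF@2 ID@3 stall=0 (-) EX@4 MEM@5 WB@6
I2 add r1 <- r2,r3: IF@3 ID@4 stall=0 (-) EX@5 MEM@6 WB@7
I3 add r4 <- r3,r5: IF@4 ID@5 stall=1 (RAW on I1.r5 (WB@6)) EX@7 MEM@8 WB@9
I4 sub r2 <- r3,r3: IF@5 ID@7 stall=0 (-) EX@8 MEM@9 WB@10
I5 add r5 <- r5,r3: IF@7 ID@8 stall=0 (-) EX@9 MEM@10 WB@11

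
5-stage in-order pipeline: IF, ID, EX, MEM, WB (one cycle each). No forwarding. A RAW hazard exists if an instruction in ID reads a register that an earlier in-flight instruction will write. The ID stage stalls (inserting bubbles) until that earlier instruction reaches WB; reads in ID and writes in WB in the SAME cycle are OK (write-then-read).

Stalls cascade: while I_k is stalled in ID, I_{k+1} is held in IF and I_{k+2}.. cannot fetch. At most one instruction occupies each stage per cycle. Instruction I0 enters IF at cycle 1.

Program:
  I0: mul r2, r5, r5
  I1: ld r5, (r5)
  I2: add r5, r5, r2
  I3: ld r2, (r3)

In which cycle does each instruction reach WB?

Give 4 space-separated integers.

I0 mul r2 <- r5,r5: IF@1 ID@2 stall=0 (-) EX@3 MEM@4 WB@5
I1 ld r5 <- r5: IF@2 ID@3 stall=0 (-) EX@4 MEM@5 WB@6
I2 add r5 <- r5,r2: IF@3 ID@4 stall=2 (RAW on I1.r5 (WB@6)) EX@7 MEM@8 WB@9
I3 ld r2 <- r3: IF@4 ID@7 stall=0 (-) EX@8 MEM@9 WB@10

Answer: 5 6 9 10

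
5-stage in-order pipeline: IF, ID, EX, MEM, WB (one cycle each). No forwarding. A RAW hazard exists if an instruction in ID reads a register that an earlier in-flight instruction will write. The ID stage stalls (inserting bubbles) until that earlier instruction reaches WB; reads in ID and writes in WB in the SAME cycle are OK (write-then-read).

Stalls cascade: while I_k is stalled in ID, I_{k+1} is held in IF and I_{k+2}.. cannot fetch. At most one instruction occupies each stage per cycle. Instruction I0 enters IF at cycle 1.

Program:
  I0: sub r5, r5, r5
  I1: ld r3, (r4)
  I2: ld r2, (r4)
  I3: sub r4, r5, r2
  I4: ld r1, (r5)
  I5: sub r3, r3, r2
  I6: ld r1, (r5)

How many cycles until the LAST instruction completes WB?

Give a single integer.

Answer: 13

Derivation:
I0 sub r5 <- r5,r5: IF@1 ID@2 stall=0 (-) EX@3 MEM@4 WB@5
I1 ld r3 <- r4: IF@2 ID@3 stall=0 (-) EX@4 MEM@5 WB@6
I2 ld r2 <- r4: IF@3 ID@4 stall=0 (-) EX@5 MEM@6 WB@7
I3 sub r4 <- r5,r2: IF@4 ID@5 stall=2 (RAW on I2.r2 (WB@7)) EX@8 MEM@9 WB@10
I4 ld r1 <- r5: IF@5 ID@8 stall=0 (-) EX@9 MEM@10 WB@11
I5 sub r3 <- r3,r2: IF@8 ID@9 stall=0 (-) EX@10 MEM@11 WB@12
I6 ld r1 <- r5: IF@9 ID@10 stall=0 (-) EX@11 MEM@12 WB@13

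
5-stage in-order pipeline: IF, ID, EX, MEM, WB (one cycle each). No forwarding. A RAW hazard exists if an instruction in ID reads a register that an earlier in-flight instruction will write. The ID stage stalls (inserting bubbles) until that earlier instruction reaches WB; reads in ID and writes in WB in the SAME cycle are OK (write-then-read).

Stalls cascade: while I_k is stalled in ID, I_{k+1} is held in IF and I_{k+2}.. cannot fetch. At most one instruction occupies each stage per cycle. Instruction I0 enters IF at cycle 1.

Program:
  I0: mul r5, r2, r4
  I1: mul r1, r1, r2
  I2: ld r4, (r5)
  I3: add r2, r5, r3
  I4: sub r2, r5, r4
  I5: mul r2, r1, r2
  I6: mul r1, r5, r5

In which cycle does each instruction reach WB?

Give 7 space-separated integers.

Answer: 5 6 8 9 11 14 15

Derivation:
I0 mul r5 <- r2,r4: IF@1 ID@2 stall=0 (-) EX@3 MEM@4 WB@5
I1 mul r1 <- r1,r2: IF@2 ID@3 stall=0 (-) EX@4 MEM@5 WB@6
I2 ld r4 <- r5: IF@3 ID@4 stall=1 (RAW on I0.r5 (WB@5)) EX@6 MEM@7 WB@8
I3 add r2 <- r5,r3: IF@4 ID@6 stall=0 (-) EX@7 MEM@8 WB@9
I4 sub r2 <- r5,r4: IF@6 ID@7 stall=1 (RAW on I2.r4 (WB@8)) EX@9 MEM@10 WB@11
I5 mul r2 <- r1,r2: IF@7 ID@9 stall=2 (RAW on I4.r2 (WB@11)) EX@12 MEM@13 WB@14
I6 mul r1 <- r5,r5: IF@9 ID@12 stall=0 (-) EX@13 MEM@14 WB@15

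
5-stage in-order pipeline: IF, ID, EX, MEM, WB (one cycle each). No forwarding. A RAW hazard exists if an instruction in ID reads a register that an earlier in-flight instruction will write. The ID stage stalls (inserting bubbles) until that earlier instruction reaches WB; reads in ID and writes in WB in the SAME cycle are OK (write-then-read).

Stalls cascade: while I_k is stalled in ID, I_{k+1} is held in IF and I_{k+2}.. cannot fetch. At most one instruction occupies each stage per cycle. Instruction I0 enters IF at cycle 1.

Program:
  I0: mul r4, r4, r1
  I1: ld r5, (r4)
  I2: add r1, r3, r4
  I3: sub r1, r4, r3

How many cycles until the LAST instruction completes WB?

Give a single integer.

I0 mul r4 <- r4,r1: IF@1 ID@2 stall=0 (-) EX@3 MEM@4 WB@5
I1 ld r5 <- r4: IF@2 ID@3 stall=2 (RAW on I0.r4 (WB@5)) EX@6 MEM@7 WB@8
I2 add r1 <- r3,r4: IF@3 ID@6 stall=0 (-) EX@7 MEM@8 WB@9
I3 sub r1 <- r4,r3: IF@6 ID@7 stall=0 (-) EX@8 MEM@9 WB@10

Answer: 10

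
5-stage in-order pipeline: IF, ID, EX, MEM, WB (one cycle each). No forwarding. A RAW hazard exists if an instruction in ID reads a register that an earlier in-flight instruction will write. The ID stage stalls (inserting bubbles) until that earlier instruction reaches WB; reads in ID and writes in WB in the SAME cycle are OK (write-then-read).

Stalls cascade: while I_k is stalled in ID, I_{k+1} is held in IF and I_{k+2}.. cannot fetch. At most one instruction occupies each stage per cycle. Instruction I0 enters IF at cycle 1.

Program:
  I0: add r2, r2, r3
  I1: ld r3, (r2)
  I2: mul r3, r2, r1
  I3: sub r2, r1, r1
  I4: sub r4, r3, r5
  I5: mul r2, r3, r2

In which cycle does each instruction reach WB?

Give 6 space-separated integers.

Answer: 5 8 9 10 12 13

Derivation:
I0 add r2 <- r2,r3: IF@1 ID@2 stall=0 (-) EX@3 MEM@4 WB@5
I1 ld r3 <- r2: IF@2 ID@3 stall=2 (RAW on I0.r2 (WB@5)) EX@6 MEM@7 WB@8
I2 mul r3 <- r2,r1: IF@3 ID@6 stall=0 (-) EX@7 MEM@8 WB@9
I3 sub r2 <- r1,r1: IF@6 ID@7 stall=0 (-) EX@8 MEM@9 WB@10
I4 sub r4 <- r3,r5: IF@7 ID@8 stall=1 (RAW on I2.r3 (WB@9)) EX@10 MEM@11 WB@12
I5 mul r2 <- r3,r2: IF@8 ID@10 stall=0 (-) EX@11 MEM@12 WB@13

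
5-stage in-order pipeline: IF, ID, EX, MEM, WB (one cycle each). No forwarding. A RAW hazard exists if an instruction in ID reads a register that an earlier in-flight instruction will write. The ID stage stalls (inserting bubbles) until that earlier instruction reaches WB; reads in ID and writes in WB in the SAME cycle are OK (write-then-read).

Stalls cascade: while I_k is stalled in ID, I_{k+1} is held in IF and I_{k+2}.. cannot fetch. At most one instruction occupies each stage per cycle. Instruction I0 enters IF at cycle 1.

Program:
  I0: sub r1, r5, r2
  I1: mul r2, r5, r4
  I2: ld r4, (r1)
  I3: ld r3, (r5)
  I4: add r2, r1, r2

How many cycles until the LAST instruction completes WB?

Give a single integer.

Answer: 10

Derivation:
I0 sub r1 <- r5,r2: IF@1 ID@2 stall=0 (-) EX@3 MEM@4 WB@5
I1 mul r2 <- r5,r4: IF@2 ID@3 stall=0 (-) EX@4 MEM@5 WB@6
I2 ld r4 <- r1: IF@3 ID@4 stall=1 (RAW on I0.r1 (WB@5)) EX@6 MEM@7 WB@8
I3 ld r3 <- r5: IF@4 ID@6 stall=0 (-) EX@7 MEM@8 WB@9
I4 add r2 <- r1,r2: IF@6 ID@7 stall=0 (-) EX@8 MEM@9 WB@10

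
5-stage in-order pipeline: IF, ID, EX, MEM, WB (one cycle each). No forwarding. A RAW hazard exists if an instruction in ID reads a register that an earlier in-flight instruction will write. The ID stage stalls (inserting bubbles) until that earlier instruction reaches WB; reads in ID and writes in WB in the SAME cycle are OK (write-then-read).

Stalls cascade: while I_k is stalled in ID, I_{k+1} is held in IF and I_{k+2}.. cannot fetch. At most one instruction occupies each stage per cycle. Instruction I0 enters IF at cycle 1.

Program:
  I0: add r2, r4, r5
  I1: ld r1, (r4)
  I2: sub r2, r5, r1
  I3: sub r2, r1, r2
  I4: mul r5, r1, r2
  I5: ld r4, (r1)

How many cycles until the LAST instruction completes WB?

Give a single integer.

Answer: 16

Derivation:
I0 add r2 <- r4,r5: IF@1 ID@2 stall=0 (-) EX@3 MEM@4 WB@5
I1 ld r1 <- r4: IF@2 ID@3 stall=0 (-) EX@4 MEM@5 WB@6
I2 sub r2 <- r5,r1: IF@3 ID@4 stall=2 (RAW on I1.r1 (WB@6)) EX@7 MEM@8 WB@9
I3 sub r2 <- r1,r2: IF@4 ID@7 stall=2 (RAW on I2.r2 (WB@9)) EX@10 MEM@11 WB@12
I4 mul r5 <- r1,r2: IF@7 ID@10 stall=2 (RAW on I3.r2 (WB@12)) EX@13 MEM@14 WB@15
I5 ld r4 <- r1: IF@10 ID@13 stall=0 (-) EX@14 MEM@15 WB@16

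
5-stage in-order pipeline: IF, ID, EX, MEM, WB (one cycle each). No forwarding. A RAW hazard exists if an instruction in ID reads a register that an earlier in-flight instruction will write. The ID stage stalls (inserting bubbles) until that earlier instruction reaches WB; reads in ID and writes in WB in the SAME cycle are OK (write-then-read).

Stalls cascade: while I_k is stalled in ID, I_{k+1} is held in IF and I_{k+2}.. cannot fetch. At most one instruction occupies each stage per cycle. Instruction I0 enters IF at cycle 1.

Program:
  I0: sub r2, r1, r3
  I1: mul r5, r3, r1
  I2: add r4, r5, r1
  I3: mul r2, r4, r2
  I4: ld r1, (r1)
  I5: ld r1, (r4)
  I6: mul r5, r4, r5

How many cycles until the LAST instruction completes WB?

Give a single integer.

I0 sub r2 <- r1,r3: IF@1 ID@2 stall=0 (-) EX@3 MEM@4 WB@5
I1 mul r5 <- r3,r1: IF@2 ID@3 stall=0 (-) EX@4 MEM@5 WB@6
I2 add r4 <- r5,r1: IF@3 ID@4 stall=2 (RAW on I1.r5 (WB@6)) EX@7 MEM@8 WB@9
I3 mul r2 <- r4,r2: IF@4 ID@7 stall=2 (RAW on I2.r4 (WB@9)) EX@10 MEM@11 WB@12
I4 ld r1 <- r1: IF@7 ID@10 stall=0 (-) EX@11 MEM@12 WB@13
I5 ld r1 <- r4: IF@10 ID@11 stall=0 (-) EX@12 MEM@13 WB@14
I6 mul r5 <- r4,r5: IF@11 ID@12 stall=0 (-) EX@13 MEM@14 WB@15

Answer: 15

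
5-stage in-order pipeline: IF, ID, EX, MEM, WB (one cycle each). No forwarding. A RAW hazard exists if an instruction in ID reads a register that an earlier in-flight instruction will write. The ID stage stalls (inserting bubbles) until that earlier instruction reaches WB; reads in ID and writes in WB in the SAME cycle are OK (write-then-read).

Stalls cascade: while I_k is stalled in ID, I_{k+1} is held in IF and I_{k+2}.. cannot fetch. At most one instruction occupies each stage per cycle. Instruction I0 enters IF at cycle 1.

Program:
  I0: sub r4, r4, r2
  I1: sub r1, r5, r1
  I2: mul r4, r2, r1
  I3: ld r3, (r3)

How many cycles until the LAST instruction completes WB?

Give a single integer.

I0 sub r4 <- r4,r2: IF@1 ID@2 stall=0 (-) EX@3 MEM@4 WB@5
I1 sub r1 <- r5,r1: IF@2 ID@3 stall=0 (-) EX@4 MEM@5 WB@6
I2 mul r4 <- r2,r1: IF@3 ID@4 stall=2 (RAW on I1.r1 (WB@6)) EX@7 MEM@8 WB@9
I3 ld r3 <- r3: IF@4 ID@7 stall=0 (-) EX@8 MEM@9 WB@10

Answer: 10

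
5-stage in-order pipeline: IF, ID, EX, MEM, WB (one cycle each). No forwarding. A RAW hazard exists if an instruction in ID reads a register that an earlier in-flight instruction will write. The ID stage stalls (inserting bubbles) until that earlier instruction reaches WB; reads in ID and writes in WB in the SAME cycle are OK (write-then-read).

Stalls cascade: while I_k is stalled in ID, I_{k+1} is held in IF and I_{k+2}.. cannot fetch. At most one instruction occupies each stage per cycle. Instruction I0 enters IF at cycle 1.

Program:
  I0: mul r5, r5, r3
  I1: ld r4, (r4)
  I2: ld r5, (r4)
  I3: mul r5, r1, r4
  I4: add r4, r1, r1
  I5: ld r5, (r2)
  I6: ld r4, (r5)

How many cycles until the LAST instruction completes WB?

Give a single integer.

I0 mul r5 <- r5,r3: IF@1 ID@2 stall=0 (-) EX@3 MEM@4 WB@5
I1 ld r4 <- r4: IF@2 ID@3 stall=0 (-) EX@4 MEM@5 WB@6
I2 ld r5 <- r4: IF@3 ID@4 stall=2 (RAW on I1.r4 (WB@6)) EX@7 MEM@8 WB@9
I3 mul r5 <- r1,r4: IF@4 ID@7 stall=0 (-) EX@8 MEM@9 WB@10
I4 add r4 <- r1,r1: IF@7 ID@8 stall=0 (-) EX@9 MEM@10 WB@11
I5 ld r5 <- r2: IF@8 ID@9 stall=0 (-) EX@10 MEM@11 WB@12
I6 ld r4 <- r5: IF@9 ID@10 stall=2 (RAW on I5.r5 (WB@12)) EX@13 MEM@14 WB@15

Answer: 15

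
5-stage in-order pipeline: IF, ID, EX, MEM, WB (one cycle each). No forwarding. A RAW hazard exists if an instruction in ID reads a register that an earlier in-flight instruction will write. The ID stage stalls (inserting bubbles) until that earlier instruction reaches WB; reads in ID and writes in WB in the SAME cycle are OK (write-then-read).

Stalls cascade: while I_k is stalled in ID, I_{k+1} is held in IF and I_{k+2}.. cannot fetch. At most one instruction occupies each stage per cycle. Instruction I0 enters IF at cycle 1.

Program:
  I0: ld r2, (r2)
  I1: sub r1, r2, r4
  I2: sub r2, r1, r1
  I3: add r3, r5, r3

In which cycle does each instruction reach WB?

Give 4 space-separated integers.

I0 ld r2 <- r2: IF@1 ID@2 stall=0 (-) EX@3 MEM@4 WB@5
I1 sub r1 <- r2,r4: IF@2 ID@3 stall=2 (RAW on I0.r2 (WB@5)) EX@6 MEM@7 WB@8
I2 sub r2 <- r1,r1: IF@3 ID@6 stall=2 (RAW on I1.r1 (WB@8)) EX@9 MEM@10 WB@11
I3 add r3 <- r5,r3: IF@6 ID@9 stall=0 (-) EX@10 MEM@11 WB@12

Answer: 5 8 11 12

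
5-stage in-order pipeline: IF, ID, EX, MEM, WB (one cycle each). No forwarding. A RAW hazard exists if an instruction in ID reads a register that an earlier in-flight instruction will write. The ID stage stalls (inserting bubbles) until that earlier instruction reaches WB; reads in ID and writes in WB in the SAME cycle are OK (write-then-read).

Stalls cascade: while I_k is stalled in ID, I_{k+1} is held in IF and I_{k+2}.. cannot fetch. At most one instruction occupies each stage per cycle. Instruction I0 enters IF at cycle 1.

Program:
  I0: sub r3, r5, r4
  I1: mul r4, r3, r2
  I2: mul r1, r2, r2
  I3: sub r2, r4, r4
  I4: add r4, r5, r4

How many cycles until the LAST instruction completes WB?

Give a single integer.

Answer: 12

Derivation:
I0 sub r3 <- r5,r4: IF@1 ID@2 stall=0 (-) EX@3 MEM@4 WB@5
I1 mul r4 <- r3,r2: IF@2 ID@3 stall=2 (RAW on I0.r3 (WB@5)) EX@6 MEM@7 WB@8
I2 mul r1 <- r2,r2: IF@3 ID@6 stall=0 (-) EX@7 MEM@8 WB@9
I3 sub r2 <- r4,r4: IF@6 ID@7 stall=1 (RAW on I1.r4 (WB@8)) EX@9 MEM@10 WB@11
I4 add r4 <- r5,r4: IF@7 ID@9 stall=0 (-) EX@10 MEM@11 WB@12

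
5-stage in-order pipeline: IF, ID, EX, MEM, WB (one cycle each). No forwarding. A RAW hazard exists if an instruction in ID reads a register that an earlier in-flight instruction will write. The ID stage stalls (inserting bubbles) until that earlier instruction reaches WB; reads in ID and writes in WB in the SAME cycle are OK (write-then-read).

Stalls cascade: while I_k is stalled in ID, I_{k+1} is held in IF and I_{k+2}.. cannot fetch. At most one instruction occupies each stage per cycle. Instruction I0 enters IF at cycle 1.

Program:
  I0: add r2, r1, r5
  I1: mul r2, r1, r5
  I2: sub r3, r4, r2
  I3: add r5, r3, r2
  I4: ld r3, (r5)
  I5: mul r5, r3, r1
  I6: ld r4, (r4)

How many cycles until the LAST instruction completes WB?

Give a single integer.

Answer: 19

Derivation:
I0 add r2 <- r1,r5: IF@1 ID@2 stall=0 (-) EX@3 MEM@4 WB@5
I1 mul r2 <- r1,r5: IF@2 ID@3 stall=0 (-) EX@4 MEM@5 WB@6
I2 sub r3 <- r4,r2: IF@3 ID@4 stall=2 (RAW on I1.r2 (WB@6)) EX@7 MEM@8 WB@9
I3 add r5 <- r3,r2: IF@4 ID@7 stall=2 (RAW on I2.r3 (WB@9)) EX@10 MEM@11 WB@12
I4 ld r3 <- r5: IF@7 ID@10 stall=2 (RAW on I3.r5 (WB@12)) EX@13 MEM@14 WB@15
I5 mul r5 <- r3,r1: IF@10 ID@13 stall=2 (RAW on I4.r3 (WB@15)) EX@16 MEM@17 WB@18
I6 ld r4 <- r4: IF@13 ID@16 stall=0 (-) EX@17 MEM@18 WB@19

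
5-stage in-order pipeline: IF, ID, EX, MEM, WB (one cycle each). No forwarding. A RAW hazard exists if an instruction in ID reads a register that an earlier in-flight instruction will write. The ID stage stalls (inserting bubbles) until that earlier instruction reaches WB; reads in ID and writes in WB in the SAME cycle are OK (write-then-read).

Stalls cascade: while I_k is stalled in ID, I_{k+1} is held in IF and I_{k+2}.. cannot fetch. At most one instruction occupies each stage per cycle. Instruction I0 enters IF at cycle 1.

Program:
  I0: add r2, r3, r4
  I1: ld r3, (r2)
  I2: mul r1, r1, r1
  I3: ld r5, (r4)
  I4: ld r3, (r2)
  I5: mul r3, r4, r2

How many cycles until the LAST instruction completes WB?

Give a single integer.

I0 add r2 <- r3,r4: IF@1 ID@2 stall=0 (-) EX@3 MEM@4 WB@5
I1 ld r3 <- r2: IF@2 ID@3 stall=2 (RAW on I0.r2 (WB@5)) EX@6 MEM@7 WB@8
I2 mul r1 <- r1,r1: IF@3 ID@6 stall=0 (-) EX@7 MEM@8 WB@9
I3 ld r5 <- r4: IF@6 ID@7 stall=0 (-) EX@8 MEM@9 WB@10
I4 ld r3 <- r2: IF@7 ID@8 stall=0 (-) EX@9 MEM@10 WB@11
I5 mul r3 <- r4,r2: IF@8 ID@9 stall=0 (-) EX@10 MEM@11 WB@12

Answer: 12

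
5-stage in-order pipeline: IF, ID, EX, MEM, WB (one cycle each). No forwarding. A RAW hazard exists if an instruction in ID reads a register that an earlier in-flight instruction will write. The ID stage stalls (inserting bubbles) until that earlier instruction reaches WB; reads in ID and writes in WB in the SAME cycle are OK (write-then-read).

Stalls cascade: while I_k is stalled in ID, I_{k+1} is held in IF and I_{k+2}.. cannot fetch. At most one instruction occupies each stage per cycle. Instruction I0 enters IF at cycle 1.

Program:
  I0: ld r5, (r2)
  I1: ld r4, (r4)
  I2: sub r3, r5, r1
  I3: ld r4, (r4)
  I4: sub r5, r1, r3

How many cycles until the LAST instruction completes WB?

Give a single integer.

I0 ld r5 <- r2: IF@1 ID@2 stall=0 (-) EX@3 MEM@4 WB@5
I1 ld r4 <- r4: IF@2 ID@3 stall=0 (-) EX@4 MEM@5 WB@6
I2 sub r3 <- r5,r1: IF@3 ID@4 stall=1 (RAW on I0.r5 (WB@5)) EX@6 MEM@7 WB@8
I3 ld r4 <- r4: IF@4 ID@6 stall=0 (-) EX@7 MEM@8 WB@9
I4 sub r5 <- r1,r3: IF@6 ID@7 stall=1 (RAW on I2.r3 (WB@8)) EX@9 MEM@10 WB@11

Answer: 11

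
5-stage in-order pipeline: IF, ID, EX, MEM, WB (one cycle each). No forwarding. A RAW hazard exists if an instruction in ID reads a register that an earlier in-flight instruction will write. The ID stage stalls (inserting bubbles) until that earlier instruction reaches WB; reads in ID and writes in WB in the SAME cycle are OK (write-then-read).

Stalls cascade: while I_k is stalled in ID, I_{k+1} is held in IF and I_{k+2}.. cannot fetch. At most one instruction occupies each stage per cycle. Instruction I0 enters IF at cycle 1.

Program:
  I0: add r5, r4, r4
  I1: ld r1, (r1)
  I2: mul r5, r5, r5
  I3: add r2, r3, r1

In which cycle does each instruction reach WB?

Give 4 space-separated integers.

Answer: 5 6 8 9

Derivation:
I0 add r5 <- r4,r4: IF@1 ID@2 stall=0 (-) EX@3 MEM@4 WB@5
I1 ld r1 <- r1: IF@2 ID@3 stall=0 (-) EX@4 MEM@5 WB@6
I2 mul r5 <- r5,r5: IF@3 ID@4 stall=1 (RAW on I0.r5 (WB@5)) EX@6 MEM@7 WB@8
I3 add r2 <- r3,r1: IF@4 ID@6 stall=0 (-) EX@7 MEM@8 WB@9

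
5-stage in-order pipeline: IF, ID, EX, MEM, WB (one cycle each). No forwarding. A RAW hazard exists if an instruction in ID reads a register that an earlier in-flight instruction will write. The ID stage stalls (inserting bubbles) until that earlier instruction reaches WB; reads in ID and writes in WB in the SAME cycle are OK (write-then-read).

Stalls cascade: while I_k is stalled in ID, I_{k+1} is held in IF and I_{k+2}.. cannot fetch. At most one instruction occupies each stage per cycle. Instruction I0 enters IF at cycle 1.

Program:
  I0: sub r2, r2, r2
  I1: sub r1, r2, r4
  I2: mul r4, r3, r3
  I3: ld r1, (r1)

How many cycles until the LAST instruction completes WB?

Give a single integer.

I0 sub r2 <- r2,r2: IF@1 ID@2 stall=0 (-) EX@3 MEM@4 WB@5
I1 sub r1 <- r2,r4: IF@2 ID@3 stall=2 (RAW on I0.r2 (WB@5)) EX@6 MEM@7 WB@8
I2 mul r4 <- r3,r3: IF@3 ID@6 stall=0 (-) EX@7 MEM@8 WB@9
I3 ld r1 <- r1: IF@6 ID@7 stall=1 (RAW on I1.r1 (WB@8)) EX@9 MEM@10 WB@11

Answer: 11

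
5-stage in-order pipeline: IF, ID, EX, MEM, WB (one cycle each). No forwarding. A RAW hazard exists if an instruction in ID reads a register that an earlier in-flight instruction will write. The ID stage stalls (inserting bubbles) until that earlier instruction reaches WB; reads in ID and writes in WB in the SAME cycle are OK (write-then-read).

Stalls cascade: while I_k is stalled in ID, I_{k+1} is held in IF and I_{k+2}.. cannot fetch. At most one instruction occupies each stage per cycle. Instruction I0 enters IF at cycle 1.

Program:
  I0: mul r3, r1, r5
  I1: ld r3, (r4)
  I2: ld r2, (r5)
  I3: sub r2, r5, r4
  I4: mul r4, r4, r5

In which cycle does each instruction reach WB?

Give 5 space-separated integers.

I0 mul r3 <- r1,r5: IF@1 ID@2 stall=0 (-) EX@3 MEM@4 WB@5
I1 ld r3 <- r4: IF@2 ID@3 stall=0 (-) EX@4 MEM@5 WB@6
I2 ld r2 <- r5: IF@3 ID@4 stall=0 (-) EX@5 MEM@6 WB@7
I3 sub r2 <- r5,r4: IF@4 ID@5 stall=0 (-) EX@6 MEM@7 WB@8
I4 mul r4 <- r4,r5: IF@5 ID@6 stall=0 (-) EX@7 MEM@8 WB@9

Answer: 5 6 7 8 9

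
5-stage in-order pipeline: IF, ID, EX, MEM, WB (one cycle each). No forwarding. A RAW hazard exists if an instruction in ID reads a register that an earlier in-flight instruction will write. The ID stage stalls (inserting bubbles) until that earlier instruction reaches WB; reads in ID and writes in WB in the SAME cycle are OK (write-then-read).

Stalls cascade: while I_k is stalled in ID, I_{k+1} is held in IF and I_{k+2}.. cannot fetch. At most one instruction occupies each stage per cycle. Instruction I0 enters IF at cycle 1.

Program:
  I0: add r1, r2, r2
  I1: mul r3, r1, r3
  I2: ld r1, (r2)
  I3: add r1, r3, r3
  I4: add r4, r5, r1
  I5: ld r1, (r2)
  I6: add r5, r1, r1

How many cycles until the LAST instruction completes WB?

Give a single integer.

Answer: 18

Derivation:
I0 add r1 <- r2,r2: IF@1 ID@2 stall=0 (-) EX@3 MEM@4 WB@5
I1 mul r3 <- r1,r3: IF@2 ID@3 stall=2 (RAW on I0.r1 (WB@5)) EX@6 MEM@7 WB@8
I2 ld r1 <- r2: IF@3 ID@6 stall=0 (-) EX@7 MEM@8 WB@9
I3 add r1 <- r3,r3: IF@6 ID@7 stall=1 (RAW on I1.r3 (WB@8)) EX@9 MEM@10 WB@11
I4 add r4 <- r5,r1: IF@7 ID@9 stall=2 (RAW on I3.r1 (WB@11)) EX@12 MEM@13 WB@14
I5 ld r1 <- r2: IF@9 ID@12 stall=0 (-) EX@13 MEM@14 WB@15
I6 add r5 <- r1,r1: IF@12 ID@13 stall=2 (RAW on I5.r1 (WB@15)) EX@16 MEM@17 WB@18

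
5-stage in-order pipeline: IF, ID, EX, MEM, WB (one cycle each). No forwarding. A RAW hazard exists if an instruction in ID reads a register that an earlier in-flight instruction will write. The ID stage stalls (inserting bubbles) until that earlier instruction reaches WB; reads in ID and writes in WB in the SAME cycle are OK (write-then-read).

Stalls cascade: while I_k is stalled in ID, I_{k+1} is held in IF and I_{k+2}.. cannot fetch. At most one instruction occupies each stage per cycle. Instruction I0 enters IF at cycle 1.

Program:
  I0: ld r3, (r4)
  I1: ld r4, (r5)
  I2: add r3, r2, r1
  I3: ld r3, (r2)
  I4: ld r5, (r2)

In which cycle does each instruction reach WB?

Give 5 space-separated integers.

I0 ld r3 <- r4: IF@1 ID@2 stall=0 (-) EX@3 MEM@4 WB@5
I1 ld r4 <- r5: IF@2 ID@3 stall=0 (-) EX@4 MEM@5 WB@6
I2 add r3 <- r2,r1: IF@3 ID@4 stall=0 (-) EX@5 MEM@6 WB@7
I3 ld r3 <- r2: IF@4 ID@5 stall=0 (-) EX@6 MEM@7 WB@8
I4 ld r5 <- r2: IF@5 ID@6 stall=0 (-) EX@7 MEM@8 WB@9

Answer: 5 6 7 8 9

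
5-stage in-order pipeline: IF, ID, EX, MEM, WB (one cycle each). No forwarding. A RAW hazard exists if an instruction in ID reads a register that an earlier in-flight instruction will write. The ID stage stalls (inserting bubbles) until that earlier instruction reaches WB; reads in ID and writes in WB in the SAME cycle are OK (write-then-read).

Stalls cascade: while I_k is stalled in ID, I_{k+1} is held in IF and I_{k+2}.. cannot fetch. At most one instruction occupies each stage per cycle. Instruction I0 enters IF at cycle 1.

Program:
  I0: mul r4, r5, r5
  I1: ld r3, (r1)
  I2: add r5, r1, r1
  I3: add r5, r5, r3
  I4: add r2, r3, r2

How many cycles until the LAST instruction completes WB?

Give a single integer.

I0 mul r4 <- r5,r5: IF@1 ID@2 stall=0 (-) EX@3 MEM@4 WB@5
I1 ld r3 <- r1: IF@2 ID@3 stall=0 (-) EX@4 MEM@5 WB@6
I2 add r5 <- r1,r1: IF@3 ID@4 stall=0 (-) EX@5 MEM@6 WB@7
I3 add r5 <- r5,r3: IF@4 ID@5 stall=2 (RAW on I2.r5 (WB@7)) EX@8 MEM@9 WB@10
I4 add r2 <- r3,r2: IF@5 ID@8 stall=0 (-) EX@9 MEM@10 WB@11

Answer: 11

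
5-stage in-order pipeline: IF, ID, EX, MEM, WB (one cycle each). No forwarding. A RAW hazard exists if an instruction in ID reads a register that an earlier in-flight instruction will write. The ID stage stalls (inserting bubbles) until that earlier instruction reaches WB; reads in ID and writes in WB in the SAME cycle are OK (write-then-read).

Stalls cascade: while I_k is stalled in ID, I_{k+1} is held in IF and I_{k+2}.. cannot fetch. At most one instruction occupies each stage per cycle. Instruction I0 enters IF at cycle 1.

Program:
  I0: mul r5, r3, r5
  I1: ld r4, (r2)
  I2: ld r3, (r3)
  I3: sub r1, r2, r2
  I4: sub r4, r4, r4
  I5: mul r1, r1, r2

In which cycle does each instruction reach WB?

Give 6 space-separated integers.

I0 mul r5 <- r3,r5: IF@1 ID@2 stall=0 (-) EX@3 MEM@4 WB@5
I1 ld r4 <- r2: IF@2 ID@3 stall=0 (-) EX@4 MEM@5 WB@6
I2 ld r3 <- r3: IF@3 ID@4 stall=0 (-) EX@5 MEM@6 WB@7
I3 sub r1 <- r2,r2: IF@4 ID@5 stall=0 (-) EX@6 MEM@7 WB@8
I4 sub r4 <- r4,r4: IF@5 ID@6 stall=0 (-) EX@7 MEM@8 WB@9
I5 mul r1 <- r1,r2: IF@6 ID@7 stall=1 (RAW on I3.r1 (WB@8)) EX@9 MEM@10 WB@11

Answer: 5 6 7 8 9 11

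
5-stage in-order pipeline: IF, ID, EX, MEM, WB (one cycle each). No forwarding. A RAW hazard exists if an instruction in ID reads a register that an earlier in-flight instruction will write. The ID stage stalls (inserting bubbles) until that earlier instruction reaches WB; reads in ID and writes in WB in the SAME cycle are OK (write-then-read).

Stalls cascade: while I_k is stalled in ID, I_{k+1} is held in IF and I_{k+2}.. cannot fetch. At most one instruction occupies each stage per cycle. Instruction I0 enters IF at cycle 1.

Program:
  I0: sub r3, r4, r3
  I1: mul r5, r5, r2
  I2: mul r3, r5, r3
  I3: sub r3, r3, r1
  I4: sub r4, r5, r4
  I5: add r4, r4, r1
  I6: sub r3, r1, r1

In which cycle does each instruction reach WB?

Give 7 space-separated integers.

Answer: 5 6 9 12 13 16 17

Derivation:
I0 sub r3 <- r4,r3: IF@1 ID@2 stall=0 (-) EX@3 MEM@4 WB@5
I1 mul r5 <- r5,r2: IF@2 ID@3 stall=0 (-) EX@4 MEM@5 WB@6
I2 mul r3 <- r5,r3: IF@3 ID@4 stall=2 (RAW on I1.r5 (WB@6)) EX@7 MEM@8 WB@9
I3 sub r3 <- r3,r1: IF@4 ID@7 stall=2 (RAW on I2.r3 (WB@9)) EX@10 MEM@11 WB@12
I4 sub r4 <- r5,r4: IF@7 ID@10 stall=0 (-) EX@11 MEM@12 WB@13
I5 add r4 <- r4,r1: IF@10 ID@11 stall=2 (RAW on I4.r4 (WB@13)) EX@14 MEM@15 WB@16
I6 sub r3 <- r1,r1: IF@11 ID@14 stall=0 (-) EX@15 MEM@16 WB@17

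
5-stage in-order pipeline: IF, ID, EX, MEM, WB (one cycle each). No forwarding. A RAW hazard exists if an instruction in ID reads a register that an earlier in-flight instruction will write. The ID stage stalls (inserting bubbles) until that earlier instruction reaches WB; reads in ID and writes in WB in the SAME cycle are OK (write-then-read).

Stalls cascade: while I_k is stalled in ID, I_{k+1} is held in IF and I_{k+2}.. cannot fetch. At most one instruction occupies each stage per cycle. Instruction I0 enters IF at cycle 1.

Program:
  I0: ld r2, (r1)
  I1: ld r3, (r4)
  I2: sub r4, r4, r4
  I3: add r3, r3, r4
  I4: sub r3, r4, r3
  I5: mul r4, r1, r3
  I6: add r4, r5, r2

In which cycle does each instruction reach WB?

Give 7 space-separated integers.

Answer: 5 6 7 10 13 16 17

Derivation:
I0 ld r2 <- r1: IF@1 ID@2 stall=0 (-) EX@3 MEM@4 WB@5
I1 ld r3 <- r4: IF@2 ID@3 stall=0 (-) EX@4 MEM@5 WB@6
I2 sub r4 <- r4,r4: IF@3 ID@4 stall=0 (-) EX@5 MEM@6 WB@7
I3 add r3 <- r3,r4: IF@4 ID@5 stall=2 (RAW on I2.r4 (WB@7)) EX@8 MEM@9 WB@10
I4 sub r3 <- r4,r3: IF@5 ID@8 stall=2 (RAW on I3.r3 (WB@10)) EX@11 MEM@12 WB@13
I5 mul r4 <- r1,r3: IF@8 ID@11 stall=2 (RAW on I4.r3 (WB@13)) EX@14 MEM@15 WB@16
I6 add r4 <- r5,r2: IF@11 ID@14 stall=0 (-) EX@15 MEM@16 WB@17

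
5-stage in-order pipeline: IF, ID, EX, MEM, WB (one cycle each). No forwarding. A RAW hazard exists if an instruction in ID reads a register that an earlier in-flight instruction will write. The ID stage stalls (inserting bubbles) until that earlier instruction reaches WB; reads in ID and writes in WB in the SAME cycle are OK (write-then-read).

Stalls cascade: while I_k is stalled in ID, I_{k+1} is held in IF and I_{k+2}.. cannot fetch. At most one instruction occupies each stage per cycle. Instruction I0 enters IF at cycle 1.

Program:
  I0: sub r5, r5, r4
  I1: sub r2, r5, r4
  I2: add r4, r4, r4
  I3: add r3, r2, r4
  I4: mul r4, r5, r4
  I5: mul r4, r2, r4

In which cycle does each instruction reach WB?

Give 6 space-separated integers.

Answer: 5 8 9 12 13 16

Derivation:
I0 sub r5 <- r5,r4: IF@1 ID@2 stall=0 (-) EX@3 MEM@4 WB@5
I1 sub r2 <- r5,r4: IF@2 ID@3 stall=2 (RAW on I0.r5 (WB@5)) EX@6 MEM@7 WB@8
I2 add r4 <- r4,r4: IF@3 ID@6 stall=0 (-) EX@7 MEM@8 WB@9
I3 add r3 <- r2,r4: IF@6 ID@7 stall=2 (RAW on I2.r4 (WB@9)) EX@10 MEM@11 WB@12
I4 mul r4 <- r5,r4: IF@7 ID@10 stall=0 (-) EX@11 MEM@12 WB@13
I5 mul r4 <- r2,r4: IF@10 ID@11 stall=2 (RAW on I4.r4 (WB@13)) EX@14 MEM@15 WB@16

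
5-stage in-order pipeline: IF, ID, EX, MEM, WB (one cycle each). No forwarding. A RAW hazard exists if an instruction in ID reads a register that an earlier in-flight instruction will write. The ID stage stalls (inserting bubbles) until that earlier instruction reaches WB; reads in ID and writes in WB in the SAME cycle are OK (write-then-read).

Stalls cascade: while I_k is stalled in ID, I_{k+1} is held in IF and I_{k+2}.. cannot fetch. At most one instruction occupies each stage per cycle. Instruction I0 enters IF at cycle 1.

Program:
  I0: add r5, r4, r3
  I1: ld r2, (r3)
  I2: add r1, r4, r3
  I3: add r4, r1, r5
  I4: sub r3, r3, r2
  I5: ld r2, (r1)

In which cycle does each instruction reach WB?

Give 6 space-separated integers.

Answer: 5 6 7 10 11 12

Derivation:
I0 add r5 <- r4,r3: IF@1 ID@2 stall=0 (-) EX@3 MEM@4 WB@5
I1 ld r2 <- r3: IF@2 ID@3 stall=0 (-) EX@4 MEM@5 WB@6
I2 add r1 <- r4,r3: IF@3 ID@4 stall=0 (-) EX@5 MEM@6 WB@7
I3 add r4 <- r1,r5: IF@4 ID@5 stall=2 (RAW on I2.r1 (WB@7)) EX@8 MEM@9 WB@10
I4 sub r3 <- r3,r2: IF@5 ID@8 stall=0 (-) EX@9 MEM@10 WB@11
I5 ld r2 <- r1: IF@8 ID@9 stall=0 (-) EX@10 MEM@11 WB@12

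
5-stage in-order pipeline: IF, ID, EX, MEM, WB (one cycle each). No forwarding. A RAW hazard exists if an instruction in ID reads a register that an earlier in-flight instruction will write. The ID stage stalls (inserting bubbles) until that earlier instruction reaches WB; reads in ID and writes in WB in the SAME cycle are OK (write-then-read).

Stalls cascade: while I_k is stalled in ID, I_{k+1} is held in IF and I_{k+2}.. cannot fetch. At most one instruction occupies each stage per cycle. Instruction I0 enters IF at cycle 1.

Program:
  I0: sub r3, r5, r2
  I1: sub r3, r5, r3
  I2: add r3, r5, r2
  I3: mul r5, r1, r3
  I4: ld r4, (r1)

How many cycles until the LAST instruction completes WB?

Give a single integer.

Answer: 13

Derivation:
I0 sub r3 <- r5,r2: IF@1 ID@2 stall=0 (-) EX@3 MEM@4 WB@5
I1 sub r3 <- r5,r3: IF@2 ID@3 stall=2 (RAW on I0.r3 (WB@5)) EX@6 MEM@7 WB@8
I2 add r3 <- r5,r2: IF@3 ID@6 stall=0 (-) EX@7 MEM@8 WB@9
I3 mul r5 <- r1,r3: IF@6 ID@7 stall=2 (RAW on I2.r3 (WB@9)) EX@10 MEM@11 WB@12
I4 ld r4 <- r1: IF@7 ID@10 stall=0 (-) EX@11 MEM@12 WB@13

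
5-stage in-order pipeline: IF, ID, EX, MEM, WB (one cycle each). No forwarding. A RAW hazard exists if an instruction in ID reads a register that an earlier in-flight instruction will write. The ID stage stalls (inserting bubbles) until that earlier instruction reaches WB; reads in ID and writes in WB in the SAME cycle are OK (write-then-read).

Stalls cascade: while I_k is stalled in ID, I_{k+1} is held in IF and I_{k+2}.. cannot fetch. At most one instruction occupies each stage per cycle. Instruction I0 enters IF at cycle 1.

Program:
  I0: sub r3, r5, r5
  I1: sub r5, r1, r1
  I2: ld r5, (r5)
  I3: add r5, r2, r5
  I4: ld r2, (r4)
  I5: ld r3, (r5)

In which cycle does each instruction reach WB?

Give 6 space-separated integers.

Answer: 5 6 9 12 13 15

Derivation:
I0 sub r3 <- r5,r5: IF@1 ID@2 stall=0 (-) EX@3 MEM@4 WB@5
I1 sub r5 <- r1,r1: IF@2 ID@3 stall=0 (-) EX@4 MEM@5 WB@6
I2 ld r5 <- r5: IF@3 ID@4 stall=2 (RAW on I1.r5 (WB@6)) EX@7 MEM@8 WB@9
I3 add r5 <- r2,r5: IF@4 ID@7 stall=2 (RAW on I2.r5 (WB@9)) EX@10 MEM@11 WB@12
I4 ld r2 <- r4: IF@7 ID@10 stall=0 (-) EX@11 MEM@12 WB@13
I5 ld r3 <- r5: IF@10 ID@11 stall=1 (RAW on I3.r5 (WB@12)) EX@13 MEM@14 WB@15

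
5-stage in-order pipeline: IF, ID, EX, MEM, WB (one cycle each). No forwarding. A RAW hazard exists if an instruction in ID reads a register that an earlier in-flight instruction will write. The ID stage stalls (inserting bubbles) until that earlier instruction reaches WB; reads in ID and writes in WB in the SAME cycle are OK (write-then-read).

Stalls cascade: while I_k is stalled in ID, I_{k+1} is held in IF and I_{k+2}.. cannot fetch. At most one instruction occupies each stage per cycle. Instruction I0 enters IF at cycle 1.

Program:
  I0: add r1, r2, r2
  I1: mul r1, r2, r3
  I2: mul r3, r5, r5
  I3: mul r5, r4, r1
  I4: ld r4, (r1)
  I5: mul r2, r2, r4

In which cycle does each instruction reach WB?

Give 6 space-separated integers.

Answer: 5 6 7 9 10 13

Derivation:
I0 add r1 <- r2,r2: IF@1 ID@2 stall=0 (-) EX@3 MEM@4 WB@5
I1 mul r1 <- r2,r3: IF@2 ID@3 stall=0 (-) EX@4 MEM@5 WB@6
I2 mul r3 <- r5,r5: IF@3 ID@4 stall=0 (-) EX@5 MEM@6 WB@7
I3 mul r5 <- r4,r1: IF@4 ID@5 stall=1 (RAW on I1.r1 (WB@6)) EX@7 MEM@8 WB@9
I4 ld r4 <- r1: IF@5 ID@7 stall=0 (-) EX@8 MEM@9 WB@10
I5 mul r2 <- r2,r4: IF@7 ID@8 stall=2 (RAW on I4.r4 (WB@10)) EX@11 MEM@12 WB@13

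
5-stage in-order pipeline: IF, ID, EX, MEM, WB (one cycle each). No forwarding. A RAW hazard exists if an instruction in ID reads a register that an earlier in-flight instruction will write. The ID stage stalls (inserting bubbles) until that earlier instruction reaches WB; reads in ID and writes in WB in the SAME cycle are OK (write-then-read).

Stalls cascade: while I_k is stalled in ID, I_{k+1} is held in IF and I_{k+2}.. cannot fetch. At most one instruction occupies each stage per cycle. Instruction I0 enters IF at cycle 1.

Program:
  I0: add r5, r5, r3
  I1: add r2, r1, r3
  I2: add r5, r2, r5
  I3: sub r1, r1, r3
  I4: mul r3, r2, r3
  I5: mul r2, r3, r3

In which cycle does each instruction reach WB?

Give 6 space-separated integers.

I0 add r5 <- r5,r3: IF@1 ID@2 stall=0 (-) EX@3 MEM@4 WB@5
I1 add r2 <- r1,r3: IF@2 ID@3 stall=0 (-) EX@4 MEM@5 WB@6
I2 add r5 <- r2,r5: IF@3 ID@4 stall=2 (RAW on I1.r2 (WB@6)) EX@7 MEM@8 WB@9
I3 sub r1 <- r1,r3: IF@4 ID@7 stall=0 (-) EX@8 MEM@9 WB@10
I4 mul r3 <- r2,r3: IF@7 ID@8 stall=0 (-) EX@9 MEM@10 WB@11
I5 mul r2 <- r3,r3: IF@8 ID@9 stall=2 (RAW on I4.r3 (WB@11)) EX@12 MEM@13 WB@14

Answer: 5 6 9 10 11 14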